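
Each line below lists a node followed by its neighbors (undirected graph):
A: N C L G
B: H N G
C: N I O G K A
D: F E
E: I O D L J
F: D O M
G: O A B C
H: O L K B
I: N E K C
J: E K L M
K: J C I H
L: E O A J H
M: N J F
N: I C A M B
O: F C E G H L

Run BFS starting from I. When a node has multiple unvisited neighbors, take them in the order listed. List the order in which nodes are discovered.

I N E K C A M B O D L J H G F

Visit I; enqueue N, E, K, C → queue [N, E, K, C]
Visit N; enqueue A, M, B → queue [E, K, C, A, M, B]
Visit E; enqueue O, D, L, J → queue [K, C, A, M, B, O, D, L, J]
Visit K; enqueue H → queue [C, A, M, B, O, D, L, J, H]
Visit C; enqueue G → queue [A, M, B, O, D, L, J, H, G]
Visit A → queue [M, B, O, D, L, J, H, G]
Visit M; enqueue F → queue [B, O, D, L, J, H, G, F]
Visit B → queue [O, D, L, J, H, G, F]
Visit O → queue [D, L, J, H, G, F]
Visit D → queue [L, J, H, G, F]
Visit L → queue [J, H, G, F]
Visit J → queue [H, G, F]
Visit H → queue [G, F]
Visit G → queue [F]
Visit F → queue []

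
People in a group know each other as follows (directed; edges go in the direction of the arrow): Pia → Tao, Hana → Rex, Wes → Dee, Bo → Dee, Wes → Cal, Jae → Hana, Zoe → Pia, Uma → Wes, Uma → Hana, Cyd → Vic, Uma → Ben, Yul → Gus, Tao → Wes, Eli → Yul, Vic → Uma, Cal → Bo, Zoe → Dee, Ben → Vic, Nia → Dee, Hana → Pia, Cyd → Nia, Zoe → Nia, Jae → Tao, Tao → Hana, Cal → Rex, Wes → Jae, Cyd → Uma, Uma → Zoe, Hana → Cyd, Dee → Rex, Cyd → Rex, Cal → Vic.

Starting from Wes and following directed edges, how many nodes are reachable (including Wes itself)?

15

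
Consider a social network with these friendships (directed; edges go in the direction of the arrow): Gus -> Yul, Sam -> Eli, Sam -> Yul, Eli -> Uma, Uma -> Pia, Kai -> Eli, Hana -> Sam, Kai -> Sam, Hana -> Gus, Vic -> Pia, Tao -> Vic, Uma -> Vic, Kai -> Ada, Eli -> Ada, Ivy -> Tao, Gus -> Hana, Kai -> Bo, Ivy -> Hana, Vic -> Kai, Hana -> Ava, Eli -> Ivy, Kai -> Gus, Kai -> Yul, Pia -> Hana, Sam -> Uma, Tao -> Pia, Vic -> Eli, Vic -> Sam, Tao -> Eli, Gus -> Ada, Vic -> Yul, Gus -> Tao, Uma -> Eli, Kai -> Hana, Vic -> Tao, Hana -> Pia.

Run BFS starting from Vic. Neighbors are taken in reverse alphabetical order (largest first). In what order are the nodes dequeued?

Vic → Yul → Tao → Sam → Pia → Kai → Eli → Uma → Hana → Gus → Bo → Ada → Ivy → Ava

Visit Vic; enqueue Yul, Tao, Sam, Pia, Kai, Eli → queue [Yul, Tao, Sam, Pia, Kai, Eli]
Visit Yul → queue [Tao, Sam, Pia, Kai, Eli]
Visit Tao → queue [Sam, Pia, Kai, Eli]
Visit Sam; enqueue Uma → queue [Pia, Kai, Eli, Uma]
Visit Pia; enqueue Hana → queue [Kai, Eli, Uma, Hana]
Visit Kai; enqueue Gus, Bo, Ada → queue [Eli, Uma, Hana, Gus, Bo, Ada]
Visit Eli; enqueue Ivy → queue [Uma, Hana, Gus, Bo, Ada, Ivy]
Visit Uma → queue [Hana, Gus, Bo, Ada, Ivy]
Visit Hana; enqueue Ava → queue [Gus, Bo, Ada, Ivy, Ava]
Visit Gus → queue [Bo, Ada, Ivy, Ava]
Visit Bo → queue [Ada, Ivy, Ava]
Visit Ada → queue [Ivy, Ava]
Visit Ivy → queue [Ava]
Visit Ava → queue []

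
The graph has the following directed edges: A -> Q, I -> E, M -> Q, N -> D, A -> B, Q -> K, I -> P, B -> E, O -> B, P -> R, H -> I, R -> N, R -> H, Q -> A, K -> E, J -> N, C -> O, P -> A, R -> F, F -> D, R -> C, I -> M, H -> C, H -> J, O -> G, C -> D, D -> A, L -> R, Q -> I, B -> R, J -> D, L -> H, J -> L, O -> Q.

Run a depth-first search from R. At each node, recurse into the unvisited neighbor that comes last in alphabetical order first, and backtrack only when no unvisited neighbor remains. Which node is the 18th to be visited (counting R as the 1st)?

Visit R
R → N
N → D
D → A
A → Q
Q → K
K → E
Q → I
I → P
I → M
A → B
R → H
H → J
J → L
H → C
C → O
O → G
R → F

Visit order: R, N, D, A, Q, K, E, I, P, M, B, H, J, L, C, O, G, F

F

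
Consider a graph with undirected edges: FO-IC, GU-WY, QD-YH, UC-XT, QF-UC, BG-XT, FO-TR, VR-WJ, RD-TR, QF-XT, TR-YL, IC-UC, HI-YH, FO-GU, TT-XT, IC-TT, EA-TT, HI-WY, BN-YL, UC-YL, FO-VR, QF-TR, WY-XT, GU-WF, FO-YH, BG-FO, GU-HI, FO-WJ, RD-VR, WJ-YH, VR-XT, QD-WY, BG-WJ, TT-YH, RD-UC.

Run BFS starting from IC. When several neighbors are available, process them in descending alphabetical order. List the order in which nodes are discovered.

IC, UC, TT, FO, YL, XT, RD, QF, YH, EA, WJ, VR, TR, GU, BG, BN, WY, QD, HI, WF

Visit IC; enqueue UC, TT, FO → queue [UC, TT, FO]
Visit UC; enqueue YL, XT, RD, QF → queue [TT, FO, YL, XT, RD, QF]
Visit TT; enqueue YH, EA → queue [FO, YL, XT, RD, QF, YH, EA]
Visit FO; enqueue WJ, VR, TR, GU, BG → queue [YL, XT, RD, QF, YH, EA, WJ, VR, TR, GU, BG]
Visit YL; enqueue BN → queue [XT, RD, QF, YH, EA, WJ, VR, TR, GU, BG, BN]
Visit XT; enqueue WY → queue [RD, QF, YH, EA, WJ, VR, TR, GU, BG, BN, WY]
Visit RD → queue [QF, YH, EA, WJ, VR, TR, GU, BG, BN, WY]
Visit QF → queue [YH, EA, WJ, VR, TR, GU, BG, BN, WY]
Visit YH; enqueue QD, HI → queue [EA, WJ, VR, TR, GU, BG, BN, WY, QD, HI]
Visit EA → queue [WJ, VR, TR, GU, BG, BN, WY, QD, HI]
Visit WJ → queue [VR, TR, GU, BG, BN, WY, QD, HI]
Visit VR → queue [TR, GU, BG, BN, WY, QD, HI]
Visit TR → queue [GU, BG, BN, WY, QD, HI]
Visit GU; enqueue WF → queue [BG, BN, WY, QD, HI, WF]
Visit BG → queue [BN, WY, QD, HI, WF]
Visit BN → queue [WY, QD, HI, WF]
Visit WY → queue [QD, HI, WF]
Visit QD → queue [HI, WF]
Visit HI → queue [WF]
Visit WF → queue []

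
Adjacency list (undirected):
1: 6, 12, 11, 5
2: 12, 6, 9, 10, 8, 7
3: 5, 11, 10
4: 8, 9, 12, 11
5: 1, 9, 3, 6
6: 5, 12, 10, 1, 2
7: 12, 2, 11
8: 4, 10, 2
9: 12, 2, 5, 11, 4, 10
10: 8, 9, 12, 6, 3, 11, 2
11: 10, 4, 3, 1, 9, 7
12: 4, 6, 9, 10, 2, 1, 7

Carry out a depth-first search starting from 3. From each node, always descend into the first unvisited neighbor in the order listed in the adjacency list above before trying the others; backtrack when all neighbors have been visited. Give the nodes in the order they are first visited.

Visit 3
3 → 5
5 → 1
1 → 6
6 → 12
12 → 4
4 → 8
8 → 10
10 → 9
9 → 2
2 → 7
7 → 11

3, 5, 1, 6, 12, 4, 8, 10, 9, 2, 7, 11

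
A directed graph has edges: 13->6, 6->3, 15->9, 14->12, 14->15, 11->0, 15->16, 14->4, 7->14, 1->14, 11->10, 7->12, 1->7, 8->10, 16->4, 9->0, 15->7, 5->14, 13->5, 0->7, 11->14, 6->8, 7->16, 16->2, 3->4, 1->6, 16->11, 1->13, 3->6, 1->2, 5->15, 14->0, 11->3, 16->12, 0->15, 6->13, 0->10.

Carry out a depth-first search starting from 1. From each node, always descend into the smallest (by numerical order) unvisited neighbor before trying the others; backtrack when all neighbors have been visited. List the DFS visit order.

1, 2, 6, 3, 4, 8, 10, 13, 5, 14, 0, 7, 12, 16, 11, 15, 9

Visit 1
1 → 2
1 → 6
6 → 3
3 → 4
6 → 8
8 → 10
6 → 13
13 → 5
5 → 14
14 → 0
0 → 7
7 → 12
7 → 16
16 → 11
0 → 15
15 → 9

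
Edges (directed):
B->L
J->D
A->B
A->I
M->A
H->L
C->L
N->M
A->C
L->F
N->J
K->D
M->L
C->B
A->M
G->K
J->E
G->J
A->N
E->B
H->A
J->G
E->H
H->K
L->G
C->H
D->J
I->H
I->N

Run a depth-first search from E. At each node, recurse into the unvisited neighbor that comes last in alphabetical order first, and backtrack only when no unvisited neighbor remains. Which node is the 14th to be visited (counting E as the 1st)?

Visit E
E → H
H → L
L → G
G → K
K → D
D → J
L → F
H → A
A → N
N → M
A → I
A → C
C → B

Visit order: E, H, L, G, K, D, J, F, A, N, M, I, C, B

B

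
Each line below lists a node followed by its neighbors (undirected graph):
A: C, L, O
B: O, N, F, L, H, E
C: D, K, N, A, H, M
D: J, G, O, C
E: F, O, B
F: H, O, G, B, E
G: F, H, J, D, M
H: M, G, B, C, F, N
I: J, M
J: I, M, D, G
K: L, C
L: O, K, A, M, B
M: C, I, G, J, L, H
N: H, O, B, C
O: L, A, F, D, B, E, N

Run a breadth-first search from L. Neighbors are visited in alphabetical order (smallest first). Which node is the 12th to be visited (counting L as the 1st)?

Visit L; enqueue A, B, K, M, O → queue [A, B, K, M, O]
Visit A; enqueue C → queue [B, K, M, O, C]
Visit B; enqueue E, F, H, N → queue [K, M, O, C, E, F, H, N]
Visit K → queue [M, O, C, E, F, H, N]
Visit M; enqueue G, I, J → queue [O, C, E, F, H, N, G, I, J]
Visit O; enqueue D → queue [C, E, F, H, N, G, I, J, D]
Visit C → queue [E, F, H, N, G, I, J, D]
Visit E → queue [F, H, N, G, I, J, D]
Visit F → queue [H, N, G, I, J, D]
Visit H → queue [N, G, I, J, D]
Visit N → queue [G, I, J, D]
Visit G → queue [I, J, D]
Visit I → queue [J, D]
Visit J → queue [D]
Visit D → queue []

Visit order: L, A, B, K, M, O, C, E, F, H, N, G, I, J, D

G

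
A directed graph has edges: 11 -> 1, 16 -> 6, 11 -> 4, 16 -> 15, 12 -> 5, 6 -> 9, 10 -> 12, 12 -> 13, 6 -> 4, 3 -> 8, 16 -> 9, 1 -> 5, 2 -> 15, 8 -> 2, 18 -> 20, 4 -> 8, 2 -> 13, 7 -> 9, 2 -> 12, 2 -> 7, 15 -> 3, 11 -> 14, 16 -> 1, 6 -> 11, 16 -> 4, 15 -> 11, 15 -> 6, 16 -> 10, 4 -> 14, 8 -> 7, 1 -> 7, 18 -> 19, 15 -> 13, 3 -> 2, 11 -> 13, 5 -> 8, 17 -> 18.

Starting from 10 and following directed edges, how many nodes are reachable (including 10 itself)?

BFS from 10 visits: 10, 12, 13, 5, 8, 7, 2, 9, 15, 11, 6, 3, 14, 4, 1
Reachable nodes: 15 of 20 total.

15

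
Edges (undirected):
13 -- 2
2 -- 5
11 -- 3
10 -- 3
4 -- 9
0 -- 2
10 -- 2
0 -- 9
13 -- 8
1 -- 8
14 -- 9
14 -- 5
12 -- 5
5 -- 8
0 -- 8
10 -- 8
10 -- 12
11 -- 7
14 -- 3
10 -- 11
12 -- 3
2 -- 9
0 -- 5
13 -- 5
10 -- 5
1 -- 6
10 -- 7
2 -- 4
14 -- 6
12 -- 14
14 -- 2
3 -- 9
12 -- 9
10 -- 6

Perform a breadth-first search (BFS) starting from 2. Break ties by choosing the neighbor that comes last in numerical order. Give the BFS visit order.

Visit 2; enqueue 14, 13, 10, 9, 5, 4, 0 → queue [14, 13, 10, 9, 5, 4, 0]
Visit 14; enqueue 12, 6, 3 → queue [13, 10, 9, 5, 4, 0, 12, 6, 3]
Visit 13; enqueue 8 → queue [10, 9, 5, 4, 0, 12, 6, 3, 8]
Visit 10; enqueue 11, 7 → queue [9, 5, 4, 0, 12, 6, 3, 8, 11, 7]
Visit 9 → queue [5, 4, 0, 12, 6, 3, 8, 11, 7]
Visit 5 → queue [4, 0, 12, 6, 3, 8, 11, 7]
Visit 4 → queue [0, 12, 6, 3, 8, 11, 7]
Visit 0 → queue [12, 6, 3, 8, 11, 7]
Visit 12 → queue [6, 3, 8, 11, 7]
Visit 6; enqueue 1 → queue [3, 8, 11, 7, 1]
Visit 3 → queue [8, 11, 7, 1]
Visit 8 → queue [11, 7, 1]
Visit 11 → queue [7, 1]
Visit 7 → queue [1]
Visit 1 → queue []

2 -> 14 -> 13 -> 10 -> 9 -> 5 -> 4 -> 0 -> 12 -> 6 -> 3 -> 8 -> 11 -> 7 -> 1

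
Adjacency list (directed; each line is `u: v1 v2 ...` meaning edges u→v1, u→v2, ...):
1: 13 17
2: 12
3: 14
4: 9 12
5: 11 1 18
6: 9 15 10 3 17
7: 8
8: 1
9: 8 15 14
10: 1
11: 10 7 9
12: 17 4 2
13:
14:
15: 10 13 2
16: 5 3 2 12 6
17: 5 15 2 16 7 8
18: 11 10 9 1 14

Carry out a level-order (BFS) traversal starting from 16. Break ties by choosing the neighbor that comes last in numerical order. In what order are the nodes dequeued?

Visit 16; enqueue 12, 6, 5, 3, 2 → queue [12, 6, 5, 3, 2]
Visit 12; enqueue 17, 4 → queue [6, 5, 3, 2, 17, 4]
Visit 6; enqueue 15, 10, 9 → queue [5, 3, 2, 17, 4, 15, 10, 9]
Visit 5; enqueue 18, 11, 1 → queue [3, 2, 17, 4, 15, 10, 9, 18, 11, 1]
Visit 3; enqueue 14 → queue [2, 17, 4, 15, 10, 9, 18, 11, 1, 14]
Visit 2 → queue [17, 4, 15, 10, 9, 18, 11, 1, 14]
Visit 17; enqueue 8, 7 → queue [4, 15, 10, 9, 18, 11, 1, 14, 8, 7]
Visit 4 → queue [15, 10, 9, 18, 11, 1, 14, 8, 7]
Visit 15; enqueue 13 → queue [10, 9, 18, 11, 1, 14, 8, 7, 13]
Visit 10 → queue [9, 18, 11, 1, 14, 8, 7, 13]
Visit 9 → queue [18, 11, 1, 14, 8, 7, 13]
Visit 18 → queue [11, 1, 14, 8, 7, 13]
Visit 11 → queue [1, 14, 8, 7, 13]
Visit 1 → queue [14, 8, 7, 13]
Visit 14 → queue [8, 7, 13]
Visit 8 → queue [7, 13]
Visit 7 → queue [13]
Visit 13 → queue []

16, 12, 6, 5, 3, 2, 17, 4, 15, 10, 9, 18, 11, 1, 14, 8, 7, 13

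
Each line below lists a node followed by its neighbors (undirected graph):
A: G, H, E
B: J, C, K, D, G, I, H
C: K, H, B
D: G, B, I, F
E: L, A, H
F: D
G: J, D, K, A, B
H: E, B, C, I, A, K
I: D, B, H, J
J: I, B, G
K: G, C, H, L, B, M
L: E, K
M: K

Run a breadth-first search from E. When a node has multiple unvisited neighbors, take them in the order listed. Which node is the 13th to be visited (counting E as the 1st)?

F

Visit E; enqueue L, A, H → queue [L, A, H]
Visit L; enqueue K → queue [A, H, K]
Visit A; enqueue G → queue [H, K, G]
Visit H; enqueue B, C, I → queue [K, G, B, C, I]
Visit K; enqueue M → queue [G, B, C, I, M]
Visit G; enqueue J, D → queue [B, C, I, M, J, D]
Visit B → queue [C, I, M, J, D]
Visit C → queue [I, M, J, D]
Visit I → queue [M, J, D]
Visit M → queue [J, D]
Visit J → queue [D]
Visit D; enqueue F → queue [F]
Visit F → queue []

Visit order: E, L, A, H, K, G, B, C, I, M, J, D, F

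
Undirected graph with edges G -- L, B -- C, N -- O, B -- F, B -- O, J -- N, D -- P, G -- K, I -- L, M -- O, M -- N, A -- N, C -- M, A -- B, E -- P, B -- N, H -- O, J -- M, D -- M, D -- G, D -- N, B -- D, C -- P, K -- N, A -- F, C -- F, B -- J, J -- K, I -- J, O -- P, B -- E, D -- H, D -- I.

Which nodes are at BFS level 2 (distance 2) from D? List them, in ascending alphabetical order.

A, C, E, F, J, K, L, O

Level 0: D
Level 1: B, G, H, I, M, N, P
Level 2: A, C, E, F, J, K, L, O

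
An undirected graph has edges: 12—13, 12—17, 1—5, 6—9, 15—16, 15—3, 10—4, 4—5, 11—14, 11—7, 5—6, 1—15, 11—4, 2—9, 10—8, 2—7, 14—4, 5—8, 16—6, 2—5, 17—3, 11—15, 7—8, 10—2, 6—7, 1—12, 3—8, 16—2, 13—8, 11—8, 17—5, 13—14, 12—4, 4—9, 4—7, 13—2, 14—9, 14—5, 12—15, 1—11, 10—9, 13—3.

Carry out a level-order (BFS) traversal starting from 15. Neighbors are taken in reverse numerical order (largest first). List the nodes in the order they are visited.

15, 16, 12, 11, 3, 1, 6, 2, 17, 13, 4, 14, 8, 7, 5, 9, 10

Visit 15; enqueue 16, 12, 11, 3, 1 → queue [16, 12, 11, 3, 1]
Visit 16; enqueue 6, 2 → queue [12, 11, 3, 1, 6, 2]
Visit 12; enqueue 17, 13, 4 → queue [11, 3, 1, 6, 2, 17, 13, 4]
Visit 11; enqueue 14, 8, 7 → queue [3, 1, 6, 2, 17, 13, 4, 14, 8, 7]
Visit 3 → queue [1, 6, 2, 17, 13, 4, 14, 8, 7]
Visit 1; enqueue 5 → queue [6, 2, 17, 13, 4, 14, 8, 7, 5]
Visit 6; enqueue 9 → queue [2, 17, 13, 4, 14, 8, 7, 5, 9]
Visit 2; enqueue 10 → queue [17, 13, 4, 14, 8, 7, 5, 9, 10]
Visit 17 → queue [13, 4, 14, 8, 7, 5, 9, 10]
Visit 13 → queue [4, 14, 8, 7, 5, 9, 10]
Visit 4 → queue [14, 8, 7, 5, 9, 10]
Visit 14 → queue [8, 7, 5, 9, 10]
Visit 8 → queue [7, 5, 9, 10]
Visit 7 → queue [5, 9, 10]
Visit 5 → queue [9, 10]
Visit 9 → queue [10]
Visit 10 → queue []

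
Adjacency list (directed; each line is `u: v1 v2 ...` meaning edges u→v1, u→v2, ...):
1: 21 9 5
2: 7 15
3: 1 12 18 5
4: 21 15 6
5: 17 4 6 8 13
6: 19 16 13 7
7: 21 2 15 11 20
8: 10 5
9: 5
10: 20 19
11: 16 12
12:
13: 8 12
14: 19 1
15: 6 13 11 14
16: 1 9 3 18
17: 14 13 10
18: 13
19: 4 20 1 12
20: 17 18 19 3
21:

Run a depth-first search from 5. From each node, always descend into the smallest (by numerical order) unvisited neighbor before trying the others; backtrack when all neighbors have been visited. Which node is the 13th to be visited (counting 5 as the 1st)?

Visit 5
5 → 4
4 → 6
6 → 7
7 → 2
2 → 15
15 → 11
11 → 12
11 → 16
16 → 1
1 → 9
1 → 21
16 → 3
3 → 18
18 → 13
13 → 8
8 → 10
10 → 19
19 → 20
20 → 17
17 → 14

Visit order: 5, 4, 6, 7, 2, 15, 11, 12, 16, 1, 9, 21, 3, 18, 13, 8, 10, 19, 20, 17, 14

3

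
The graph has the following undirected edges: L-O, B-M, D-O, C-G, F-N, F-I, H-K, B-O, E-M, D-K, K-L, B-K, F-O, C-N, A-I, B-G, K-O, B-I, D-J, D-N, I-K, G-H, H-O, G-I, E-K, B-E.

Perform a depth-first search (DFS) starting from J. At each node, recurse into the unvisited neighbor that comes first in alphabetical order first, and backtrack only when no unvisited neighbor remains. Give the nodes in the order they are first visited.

J, D, K, B, E, M, G, C, N, F, I, A, O, H, L

Visit J
J → D
D → K
K → B
B → E
E → M
B → G
G → C
C → N
N → F
F → I
I → A
F → O
O → H
O → L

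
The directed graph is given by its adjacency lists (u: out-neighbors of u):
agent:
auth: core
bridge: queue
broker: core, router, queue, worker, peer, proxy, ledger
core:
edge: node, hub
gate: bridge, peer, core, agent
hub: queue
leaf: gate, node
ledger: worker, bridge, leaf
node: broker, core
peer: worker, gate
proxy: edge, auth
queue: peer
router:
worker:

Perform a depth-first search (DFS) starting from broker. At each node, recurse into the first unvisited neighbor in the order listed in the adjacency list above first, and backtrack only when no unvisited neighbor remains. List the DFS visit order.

broker → core → router → queue → peer → worker → gate → bridge → agent → proxy → edge → node → hub → auth → ledger → leaf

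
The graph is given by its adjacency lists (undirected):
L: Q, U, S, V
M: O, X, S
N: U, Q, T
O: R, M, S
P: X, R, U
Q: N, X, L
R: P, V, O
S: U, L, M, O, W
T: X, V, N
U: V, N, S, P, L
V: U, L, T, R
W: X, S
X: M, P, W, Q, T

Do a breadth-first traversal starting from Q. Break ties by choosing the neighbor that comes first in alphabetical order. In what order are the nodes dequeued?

Visit Q; enqueue L, N, X → queue [L, N, X]
Visit L; enqueue S, U, V → queue [N, X, S, U, V]
Visit N; enqueue T → queue [X, S, U, V, T]
Visit X; enqueue M, P, W → queue [S, U, V, T, M, P, W]
Visit S; enqueue O → queue [U, V, T, M, P, W, O]
Visit U → queue [V, T, M, P, W, O]
Visit V; enqueue R → queue [T, M, P, W, O, R]
Visit T → queue [M, P, W, O, R]
Visit M → queue [P, W, O, R]
Visit P → queue [W, O, R]
Visit W → queue [O, R]
Visit O → queue [R]
Visit R → queue []

Q L N X S U V T M P W O R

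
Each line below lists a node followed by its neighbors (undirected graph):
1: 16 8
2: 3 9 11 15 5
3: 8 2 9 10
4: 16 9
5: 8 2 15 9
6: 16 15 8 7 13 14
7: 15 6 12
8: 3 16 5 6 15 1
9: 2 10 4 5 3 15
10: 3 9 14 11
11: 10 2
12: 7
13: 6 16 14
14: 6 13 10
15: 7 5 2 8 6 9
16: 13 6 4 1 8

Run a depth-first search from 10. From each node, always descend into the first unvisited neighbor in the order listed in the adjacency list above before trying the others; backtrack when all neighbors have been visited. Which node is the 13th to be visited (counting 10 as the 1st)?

4

Visit 10
10 → 3
3 → 8
8 → 16
16 → 13
13 → 6
6 → 15
15 → 7
7 → 12
15 → 5
5 → 2
2 → 9
9 → 4
2 → 11
6 → 14
16 → 1

Visit order: 10, 3, 8, 16, 13, 6, 15, 7, 12, 5, 2, 9, 4, 11, 14, 1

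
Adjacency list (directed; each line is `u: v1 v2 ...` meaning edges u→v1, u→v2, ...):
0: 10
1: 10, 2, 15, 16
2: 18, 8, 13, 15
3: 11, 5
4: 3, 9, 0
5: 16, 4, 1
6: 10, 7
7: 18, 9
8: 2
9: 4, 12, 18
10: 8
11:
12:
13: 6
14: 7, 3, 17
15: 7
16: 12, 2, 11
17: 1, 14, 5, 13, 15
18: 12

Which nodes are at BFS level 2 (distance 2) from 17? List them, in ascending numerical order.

Level 0: 17
Level 1: 1, 5, 13, 14, 15
Level 2: 2, 3, 4, 6, 7, 10, 16
Level 3: 0, 8, 9, 11, 12, 18

2, 3, 4, 6, 7, 10, 16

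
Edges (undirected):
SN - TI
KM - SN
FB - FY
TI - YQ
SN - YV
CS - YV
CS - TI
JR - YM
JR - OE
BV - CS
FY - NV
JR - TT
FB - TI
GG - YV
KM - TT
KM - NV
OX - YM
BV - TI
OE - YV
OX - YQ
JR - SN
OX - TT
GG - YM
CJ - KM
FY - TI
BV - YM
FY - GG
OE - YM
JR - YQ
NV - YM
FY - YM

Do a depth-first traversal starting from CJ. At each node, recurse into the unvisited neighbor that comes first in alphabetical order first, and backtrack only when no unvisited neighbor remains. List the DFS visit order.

CJ KM NV FY FB TI BV CS YV GG YM JR OE SN TT OX YQ

Visit CJ
CJ → KM
KM → NV
NV → FY
FY → FB
FB → TI
TI → BV
BV → CS
CS → YV
YV → GG
GG → YM
YM → JR
JR → OE
JR → SN
JR → TT
TT → OX
OX → YQ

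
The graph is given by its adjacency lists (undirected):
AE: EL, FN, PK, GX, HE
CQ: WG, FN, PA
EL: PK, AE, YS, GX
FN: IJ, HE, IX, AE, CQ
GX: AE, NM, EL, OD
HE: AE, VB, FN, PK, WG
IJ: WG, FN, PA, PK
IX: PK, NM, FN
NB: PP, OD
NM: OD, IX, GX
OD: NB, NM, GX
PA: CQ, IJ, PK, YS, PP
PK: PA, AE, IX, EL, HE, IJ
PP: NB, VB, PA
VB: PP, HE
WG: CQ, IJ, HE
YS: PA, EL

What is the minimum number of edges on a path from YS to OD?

Level 0: YS
Level 1: EL, PA
Level 2: AE, CQ, GX, IJ, PK, PP
Level 3: FN, HE, IX, NB, NM, OD, VB, WG
OD first appears at level 3.

3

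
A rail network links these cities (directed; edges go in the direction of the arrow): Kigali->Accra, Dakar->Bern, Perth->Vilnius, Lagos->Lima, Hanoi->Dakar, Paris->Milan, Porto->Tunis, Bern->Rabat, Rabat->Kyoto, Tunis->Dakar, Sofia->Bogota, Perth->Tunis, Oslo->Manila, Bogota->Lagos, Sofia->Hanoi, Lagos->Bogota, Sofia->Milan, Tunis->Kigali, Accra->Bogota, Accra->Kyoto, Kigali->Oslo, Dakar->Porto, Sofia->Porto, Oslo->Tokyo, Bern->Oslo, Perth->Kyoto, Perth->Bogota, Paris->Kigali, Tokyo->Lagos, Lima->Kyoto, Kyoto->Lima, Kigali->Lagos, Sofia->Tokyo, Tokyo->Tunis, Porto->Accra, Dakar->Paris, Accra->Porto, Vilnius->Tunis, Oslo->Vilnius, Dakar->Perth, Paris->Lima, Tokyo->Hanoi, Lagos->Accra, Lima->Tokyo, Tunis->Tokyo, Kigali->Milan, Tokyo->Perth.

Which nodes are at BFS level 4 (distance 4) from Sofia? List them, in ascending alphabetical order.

Level 0: Sofia
Level 1: Bogota, Hanoi, Milan, Porto, Tokyo
Level 2: Accra, Dakar, Lagos, Perth, Tunis
Level 3: Bern, Kigali, Kyoto, Lima, Paris, Vilnius
Level 4: Oslo, Rabat
Level 5: Manila

Oslo, Rabat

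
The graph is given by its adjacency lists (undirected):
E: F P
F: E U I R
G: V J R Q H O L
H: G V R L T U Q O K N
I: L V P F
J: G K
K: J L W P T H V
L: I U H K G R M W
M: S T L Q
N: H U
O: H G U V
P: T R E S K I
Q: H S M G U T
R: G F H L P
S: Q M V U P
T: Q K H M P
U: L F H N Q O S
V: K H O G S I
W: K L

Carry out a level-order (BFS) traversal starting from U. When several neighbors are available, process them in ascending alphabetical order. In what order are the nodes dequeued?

U -> F -> H -> L -> N -> O -> Q -> S -> E -> I -> R -> G -> K -> T -> V -> M -> W -> P -> J

Visit U; enqueue F, H, L, N, O, Q, S → queue [F, H, L, N, O, Q, S]
Visit F; enqueue E, I, R → queue [H, L, N, O, Q, S, E, I, R]
Visit H; enqueue G, K, T, V → queue [L, N, O, Q, S, E, I, R, G, K, T, V]
Visit L; enqueue M, W → queue [N, O, Q, S, E, I, R, G, K, T, V, M, W]
Visit N → queue [O, Q, S, E, I, R, G, K, T, V, M, W]
Visit O → queue [Q, S, E, I, R, G, K, T, V, M, W]
Visit Q → queue [S, E, I, R, G, K, T, V, M, W]
Visit S; enqueue P → queue [E, I, R, G, K, T, V, M, W, P]
Visit E → queue [I, R, G, K, T, V, M, W, P]
Visit I → queue [R, G, K, T, V, M, W, P]
Visit R → queue [G, K, T, V, M, W, P]
Visit G; enqueue J → queue [K, T, V, M, W, P, J]
Visit K → queue [T, V, M, W, P, J]
Visit T → queue [V, M, W, P, J]
Visit V → queue [M, W, P, J]
Visit M → queue [W, P, J]
Visit W → queue [P, J]
Visit P → queue [J]
Visit J → queue []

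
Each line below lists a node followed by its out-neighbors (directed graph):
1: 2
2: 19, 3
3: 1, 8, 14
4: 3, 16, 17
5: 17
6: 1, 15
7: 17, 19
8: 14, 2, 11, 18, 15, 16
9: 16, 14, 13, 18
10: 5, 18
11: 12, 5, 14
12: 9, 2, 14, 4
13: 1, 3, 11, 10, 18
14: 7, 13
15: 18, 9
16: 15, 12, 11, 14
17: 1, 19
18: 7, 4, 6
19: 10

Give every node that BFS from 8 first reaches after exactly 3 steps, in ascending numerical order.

1, 10, 17

Level 0: 8
Level 1: 2, 11, 14, 15, 16, 18
Level 2: 3, 4, 5, 6, 7, 9, 12, 13, 19
Level 3: 1, 10, 17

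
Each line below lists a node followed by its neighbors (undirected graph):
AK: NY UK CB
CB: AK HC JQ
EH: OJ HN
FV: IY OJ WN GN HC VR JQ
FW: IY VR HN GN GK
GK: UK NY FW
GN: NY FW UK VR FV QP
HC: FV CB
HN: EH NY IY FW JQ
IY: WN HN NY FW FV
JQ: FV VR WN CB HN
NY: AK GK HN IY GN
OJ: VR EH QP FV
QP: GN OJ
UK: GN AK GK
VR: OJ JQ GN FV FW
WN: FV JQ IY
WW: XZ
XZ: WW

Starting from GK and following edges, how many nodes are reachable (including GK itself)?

17

BFS from GK visits: GK, UK, NY, FW, GN, AK, IY, HN, VR, QP, FV, CB, WN, JQ, EH, OJ, HC
Reachable nodes: 17 of 19 total.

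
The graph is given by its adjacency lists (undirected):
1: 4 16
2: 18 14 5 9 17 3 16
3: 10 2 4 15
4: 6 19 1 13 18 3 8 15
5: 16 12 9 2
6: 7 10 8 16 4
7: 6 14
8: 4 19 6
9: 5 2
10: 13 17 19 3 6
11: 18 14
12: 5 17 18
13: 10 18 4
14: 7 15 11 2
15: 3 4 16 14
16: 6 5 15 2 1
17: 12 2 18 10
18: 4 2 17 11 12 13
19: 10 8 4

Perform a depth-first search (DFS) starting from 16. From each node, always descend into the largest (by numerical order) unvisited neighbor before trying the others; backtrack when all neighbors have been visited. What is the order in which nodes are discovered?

Visit 16
16 → 15
15 → 14
14 → 11
11 → 18
18 → 17
17 → 12
12 → 5
5 → 9
9 → 2
2 → 3
3 → 10
10 → 19
19 → 8
8 → 6
6 → 7
6 → 4
4 → 13
4 → 1

16 → 15 → 14 → 11 → 18 → 17 → 12 → 5 → 9 → 2 → 3 → 10 → 19 → 8 → 6 → 7 → 4 → 13 → 1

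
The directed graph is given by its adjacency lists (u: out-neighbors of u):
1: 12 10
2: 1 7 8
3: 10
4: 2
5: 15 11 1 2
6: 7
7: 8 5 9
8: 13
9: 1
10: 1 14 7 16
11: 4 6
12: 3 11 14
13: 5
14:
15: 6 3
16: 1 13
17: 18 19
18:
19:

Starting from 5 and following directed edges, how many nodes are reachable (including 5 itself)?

16

BFS from 5 visits: 5, 1, 2, 11, 15, 10, 12, 7, 8, 4, 6, 3, 14, 16, 9, 13
Reachable nodes: 16 of 19 total.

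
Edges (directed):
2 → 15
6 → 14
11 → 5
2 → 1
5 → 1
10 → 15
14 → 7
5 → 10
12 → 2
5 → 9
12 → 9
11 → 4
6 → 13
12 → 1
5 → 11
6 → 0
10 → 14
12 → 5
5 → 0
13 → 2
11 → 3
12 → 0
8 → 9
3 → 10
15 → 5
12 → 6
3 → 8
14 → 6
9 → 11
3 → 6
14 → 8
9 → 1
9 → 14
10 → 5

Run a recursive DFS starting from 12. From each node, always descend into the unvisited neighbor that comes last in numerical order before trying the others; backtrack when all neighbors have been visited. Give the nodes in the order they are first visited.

Visit 12
12 → 9
9 → 14
14 → 8
14 → 7
14 → 6
6 → 13
13 → 2
2 → 15
15 → 5
5 → 11
11 → 4
11 → 3
3 → 10
5 → 1
5 → 0

12 → 9 → 14 → 8 → 7 → 6 → 13 → 2 → 15 → 5 → 11 → 4 → 3 → 10 → 1 → 0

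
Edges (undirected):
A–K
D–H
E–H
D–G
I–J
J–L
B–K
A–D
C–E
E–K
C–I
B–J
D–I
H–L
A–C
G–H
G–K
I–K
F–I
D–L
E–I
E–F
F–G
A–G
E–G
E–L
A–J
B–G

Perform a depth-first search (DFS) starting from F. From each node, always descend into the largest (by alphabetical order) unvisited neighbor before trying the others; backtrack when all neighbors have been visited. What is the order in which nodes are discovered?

F, I, K, G, H, L, J, B, A, D, C, E

Visit F
F → I
I → K
K → G
G → H
H → L
L → J
J → B
J → A
A → D
A → C
C → E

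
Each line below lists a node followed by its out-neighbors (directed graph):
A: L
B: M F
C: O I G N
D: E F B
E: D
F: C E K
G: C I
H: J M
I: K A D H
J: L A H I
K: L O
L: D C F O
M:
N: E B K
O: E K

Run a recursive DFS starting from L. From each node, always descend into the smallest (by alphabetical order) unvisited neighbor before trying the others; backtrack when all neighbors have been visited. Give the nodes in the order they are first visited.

L, C, G, I, A, D, B, F, E, K, O, M, H, J, N

Visit L
L → C
C → G
G → I
I → A
I → D
D → B
B → F
F → E
F → K
K → O
B → M
I → H
H → J
C → N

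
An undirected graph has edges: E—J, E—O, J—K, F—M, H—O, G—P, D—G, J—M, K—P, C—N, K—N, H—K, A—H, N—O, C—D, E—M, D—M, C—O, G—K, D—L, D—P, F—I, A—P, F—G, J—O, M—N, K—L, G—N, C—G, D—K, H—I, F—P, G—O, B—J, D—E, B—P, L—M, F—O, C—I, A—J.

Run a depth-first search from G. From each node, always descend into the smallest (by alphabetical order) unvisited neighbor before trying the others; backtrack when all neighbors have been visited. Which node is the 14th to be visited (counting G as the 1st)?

O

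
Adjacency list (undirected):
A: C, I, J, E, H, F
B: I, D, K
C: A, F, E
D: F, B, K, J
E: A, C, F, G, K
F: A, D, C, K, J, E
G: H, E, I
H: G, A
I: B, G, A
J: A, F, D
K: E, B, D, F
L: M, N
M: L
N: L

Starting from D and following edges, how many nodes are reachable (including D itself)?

BFS from D visits: D, B, F, J, K, I, A, C, E, G, H
Reachable nodes: 11 of 14 total.

11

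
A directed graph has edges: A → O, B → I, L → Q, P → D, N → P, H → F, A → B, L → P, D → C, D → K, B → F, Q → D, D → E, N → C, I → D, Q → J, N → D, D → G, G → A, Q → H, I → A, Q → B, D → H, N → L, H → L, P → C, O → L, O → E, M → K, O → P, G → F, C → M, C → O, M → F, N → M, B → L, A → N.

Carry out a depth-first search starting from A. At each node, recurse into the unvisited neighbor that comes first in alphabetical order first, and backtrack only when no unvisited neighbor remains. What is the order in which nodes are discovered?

Visit A
A → B
B → F
B → I
I → D
D → C
C → M
M → K
C → O
O → E
O → L
L → P
L → Q
Q → H
Q → J
D → G
A → N

A → B → F → I → D → C → M → K → O → E → L → P → Q → H → J → G → N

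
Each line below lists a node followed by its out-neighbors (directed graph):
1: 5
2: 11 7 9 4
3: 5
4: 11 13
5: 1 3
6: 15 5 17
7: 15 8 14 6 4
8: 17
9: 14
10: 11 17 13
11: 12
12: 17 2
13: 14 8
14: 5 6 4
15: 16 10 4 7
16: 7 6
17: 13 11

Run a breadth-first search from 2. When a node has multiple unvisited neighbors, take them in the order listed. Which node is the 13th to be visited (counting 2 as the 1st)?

Visit 2; enqueue 11, 7, 9, 4 → queue [11, 7, 9, 4]
Visit 11; enqueue 12 → queue [7, 9, 4, 12]
Visit 7; enqueue 15, 8, 14, 6 → queue [9, 4, 12, 15, 8, 14, 6]
Visit 9 → queue [4, 12, 15, 8, 14, 6]
Visit 4; enqueue 13 → queue [12, 15, 8, 14, 6, 13]
Visit 12; enqueue 17 → queue [15, 8, 14, 6, 13, 17]
Visit 15; enqueue 16, 10 → queue [8, 14, 6, 13, 17, 16, 10]
Visit 8 → queue [14, 6, 13, 17, 16, 10]
Visit 14; enqueue 5 → queue [6, 13, 17, 16, 10, 5]
Visit 6 → queue [13, 17, 16, 10, 5]
Visit 13 → queue [17, 16, 10, 5]
Visit 17 → queue [16, 10, 5]
Visit 16 → queue [10, 5]
Visit 10 → queue [5]
Visit 5; enqueue 1, 3 → queue [1, 3]
Visit 1 → queue [3]
Visit 3 → queue []

Visit order: 2, 11, 7, 9, 4, 12, 15, 8, 14, 6, 13, 17, 16, 10, 5, 1, 3

16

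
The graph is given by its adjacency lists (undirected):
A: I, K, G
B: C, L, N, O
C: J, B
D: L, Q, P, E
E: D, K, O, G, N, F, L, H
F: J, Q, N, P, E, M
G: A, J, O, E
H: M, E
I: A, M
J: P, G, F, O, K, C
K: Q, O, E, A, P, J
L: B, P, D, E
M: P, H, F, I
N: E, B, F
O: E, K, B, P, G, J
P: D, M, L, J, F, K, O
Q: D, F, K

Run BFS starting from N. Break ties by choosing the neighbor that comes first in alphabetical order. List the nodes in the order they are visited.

N B E F C L O D G H K J M P Q A I

Visit N; enqueue B, E, F → queue [B, E, F]
Visit B; enqueue C, L, O → queue [E, F, C, L, O]
Visit E; enqueue D, G, H, K → queue [F, C, L, O, D, G, H, K]
Visit F; enqueue J, M, P, Q → queue [C, L, O, D, G, H, K, J, M, P, Q]
Visit C → queue [L, O, D, G, H, K, J, M, P, Q]
Visit L → queue [O, D, G, H, K, J, M, P, Q]
Visit O → queue [D, G, H, K, J, M, P, Q]
Visit D → queue [G, H, K, J, M, P, Q]
Visit G; enqueue A → queue [H, K, J, M, P, Q, A]
Visit H → queue [K, J, M, P, Q, A]
Visit K → queue [J, M, P, Q, A]
Visit J → queue [M, P, Q, A]
Visit M; enqueue I → queue [P, Q, A, I]
Visit P → queue [Q, A, I]
Visit Q → queue [A, I]
Visit A → queue [I]
Visit I → queue []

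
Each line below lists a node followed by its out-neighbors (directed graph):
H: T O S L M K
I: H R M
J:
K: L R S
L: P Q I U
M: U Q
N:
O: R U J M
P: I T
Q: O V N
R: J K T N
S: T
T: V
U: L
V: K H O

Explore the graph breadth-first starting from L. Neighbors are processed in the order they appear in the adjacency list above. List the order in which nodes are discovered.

Visit L; enqueue P, Q, I, U → queue [P, Q, I, U]
Visit P; enqueue T → queue [Q, I, U, T]
Visit Q; enqueue O, V, N → queue [I, U, T, O, V, N]
Visit I; enqueue H, R, M → queue [U, T, O, V, N, H, R, M]
Visit U → queue [T, O, V, N, H, R, M]
Visit T → queue [O, V, N, H, R, M]
Visit O; enqueue J → queue [V, N, H, R, M, J]
Visit V; enqueue K → queue [N, H, R, M, J, K]
Visit N → queue [H, R, M, J, K]
Visit H; enqueue S → queue [R, M, J, K, S]
Visit R → queue [M, J, K, S]
Visit M → queue [J, K, S]
Visit J → queue [K, S]
Visit K → queue [S]
Visit S → queue []

L, P, Q, I, U, T, O, V, N, H, R, M, J, K, S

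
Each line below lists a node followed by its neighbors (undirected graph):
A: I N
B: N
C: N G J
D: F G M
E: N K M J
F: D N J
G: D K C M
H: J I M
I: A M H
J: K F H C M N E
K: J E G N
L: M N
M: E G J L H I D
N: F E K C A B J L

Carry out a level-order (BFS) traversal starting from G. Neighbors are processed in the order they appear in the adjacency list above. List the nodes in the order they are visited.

G -> D -> K -> C -> M -> F -> J -> E -> N -> L -> H -> I -> A -> B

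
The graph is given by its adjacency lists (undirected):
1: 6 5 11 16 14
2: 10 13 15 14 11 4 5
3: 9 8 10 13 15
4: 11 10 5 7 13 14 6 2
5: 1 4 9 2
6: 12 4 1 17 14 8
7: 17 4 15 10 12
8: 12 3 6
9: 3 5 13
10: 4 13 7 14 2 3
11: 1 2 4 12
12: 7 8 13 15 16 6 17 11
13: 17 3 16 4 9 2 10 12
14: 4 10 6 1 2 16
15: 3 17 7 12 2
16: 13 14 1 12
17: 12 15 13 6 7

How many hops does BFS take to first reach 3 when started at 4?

Level 0: 4
Level 1: 2, 5, 6, 7, 10, 11, 13, 14
Level 2: 1, 3, 8, 9, 12, 15, 16, 17
3 first appears at level 2.

2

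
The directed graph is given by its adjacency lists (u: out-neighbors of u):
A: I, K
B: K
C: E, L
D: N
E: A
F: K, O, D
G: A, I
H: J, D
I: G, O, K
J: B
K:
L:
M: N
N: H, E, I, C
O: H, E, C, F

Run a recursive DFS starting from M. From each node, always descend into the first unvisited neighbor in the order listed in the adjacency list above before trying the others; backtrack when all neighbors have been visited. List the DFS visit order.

Visit M
M → N
N → H
H → J
J → B
B → K
H → D
N → E
E → A
A → I
I → G
I → O
O → C
C → L
O → F

M N H J B K D E A I G O C L F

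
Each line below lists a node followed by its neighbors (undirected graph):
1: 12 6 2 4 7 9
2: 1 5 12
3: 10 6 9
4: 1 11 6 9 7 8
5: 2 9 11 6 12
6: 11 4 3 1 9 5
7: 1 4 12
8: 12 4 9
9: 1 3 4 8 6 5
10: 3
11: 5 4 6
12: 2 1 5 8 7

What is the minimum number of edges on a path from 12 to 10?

Level 0: 12
Level 1: 1, 2, 5, 7, 8
Level 2: 4, 6, 9, 11
Level 3: 3
Level 4: 10
10 first appears at level 4.

4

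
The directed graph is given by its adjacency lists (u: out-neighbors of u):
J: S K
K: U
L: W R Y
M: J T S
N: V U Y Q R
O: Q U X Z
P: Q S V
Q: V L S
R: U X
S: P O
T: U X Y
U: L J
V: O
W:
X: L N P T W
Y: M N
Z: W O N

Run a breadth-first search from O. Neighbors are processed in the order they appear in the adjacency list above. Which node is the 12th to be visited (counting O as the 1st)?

T

Visit O; enqueue Q, U, X, Z → queue [Q, U, X, Z]
Visit Q; enqueue V, L, S → queue [U, X, Z, V, L, S]
Visit U; enqueue J → queue [X, Z, V, L, S, J]
Visit X; enqueue N, P, T, W → queue [Z, V, L, S, J, N, P, T, W]
Visit Z → queue [V, L, S, J, N, P, T, W]
Visit V → queue [L, S, J, N, P, T, W]
Visit L; enqueue R, Y → queue [S, J, N, P, T, W, R, Y]
Visit S → queue [J, N, P, T, W, R, Y]
Visit J; enqueue K → queue [N, P, T, W, R, Y, K]
Visit N → queue [P, T, W, R, Y, K]
Visit P → queue [T, W, R, Y, K]
Visit T → queue [W, R, Y, K]
Visit W → queue [R, Y, K]
Visit R → queue [Y, K]
Visit Y; enqueue M → queue [K, M]
Visit K → queue [M]
Visit M → queue []

Visit order: O, Q, U, X, Z, V, L, S, J, N, P, T, W, R, Y, K, M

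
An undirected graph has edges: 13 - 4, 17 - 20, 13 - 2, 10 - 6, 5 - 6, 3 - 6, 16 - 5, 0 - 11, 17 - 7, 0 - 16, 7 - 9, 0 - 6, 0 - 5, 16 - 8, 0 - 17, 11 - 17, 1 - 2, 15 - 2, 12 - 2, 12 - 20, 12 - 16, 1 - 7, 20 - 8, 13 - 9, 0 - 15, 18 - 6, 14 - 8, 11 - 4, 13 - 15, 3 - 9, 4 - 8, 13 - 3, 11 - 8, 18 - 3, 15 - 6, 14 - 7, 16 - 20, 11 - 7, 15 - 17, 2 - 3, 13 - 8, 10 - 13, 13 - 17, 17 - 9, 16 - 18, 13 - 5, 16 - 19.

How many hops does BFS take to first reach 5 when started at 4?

Level 0: 4
Level 1: 8, 11, 13
Level 2: 0, 2, 3, 5, 7, 9, 10, 14, 15, 16, 17, 20
Level 3: 1, 6, 12, 18, 19
5 first appears at level 2.

2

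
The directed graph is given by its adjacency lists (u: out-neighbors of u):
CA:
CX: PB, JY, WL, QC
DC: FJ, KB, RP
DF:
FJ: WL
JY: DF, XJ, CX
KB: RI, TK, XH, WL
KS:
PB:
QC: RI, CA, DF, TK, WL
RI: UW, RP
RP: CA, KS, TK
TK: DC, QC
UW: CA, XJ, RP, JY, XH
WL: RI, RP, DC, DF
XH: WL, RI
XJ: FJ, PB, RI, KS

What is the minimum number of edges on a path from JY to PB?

Level 0: JY
Level 1: CX, DF, XJ
Level 2: FJ, KS, PB, QC, RI, WL
Level 3: CA, DC, RP, TK, UW
Level 4: KB, XH
PB first appears at level 2.

2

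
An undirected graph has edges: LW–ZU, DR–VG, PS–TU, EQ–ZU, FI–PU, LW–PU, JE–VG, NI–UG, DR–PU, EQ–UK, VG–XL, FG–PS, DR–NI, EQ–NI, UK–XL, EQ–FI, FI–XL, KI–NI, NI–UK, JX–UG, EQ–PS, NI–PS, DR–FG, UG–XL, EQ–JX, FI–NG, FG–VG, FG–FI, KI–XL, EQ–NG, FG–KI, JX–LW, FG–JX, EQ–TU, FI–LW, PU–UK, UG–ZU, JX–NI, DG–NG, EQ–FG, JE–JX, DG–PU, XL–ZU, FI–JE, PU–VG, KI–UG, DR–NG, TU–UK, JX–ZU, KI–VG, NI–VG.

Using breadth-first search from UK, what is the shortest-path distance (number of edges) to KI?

2

Level 0: UK
Level 1: EQ, NI, PU, TU, XL
Level 2: DG, DR, FG, FI, JX, KI, LW, NG, PS, UG, VG, ZU
Level 3: JE
KI first appears at level 2.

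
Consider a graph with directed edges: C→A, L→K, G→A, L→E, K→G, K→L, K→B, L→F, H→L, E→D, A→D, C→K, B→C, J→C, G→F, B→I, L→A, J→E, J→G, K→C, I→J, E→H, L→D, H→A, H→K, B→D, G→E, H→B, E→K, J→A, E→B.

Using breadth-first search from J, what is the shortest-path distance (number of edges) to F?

Level 0: J
Level 1: A, C, E, G
Level 2: B, D, F, H, K
Level 3: I, L
F first appears at level 2.

2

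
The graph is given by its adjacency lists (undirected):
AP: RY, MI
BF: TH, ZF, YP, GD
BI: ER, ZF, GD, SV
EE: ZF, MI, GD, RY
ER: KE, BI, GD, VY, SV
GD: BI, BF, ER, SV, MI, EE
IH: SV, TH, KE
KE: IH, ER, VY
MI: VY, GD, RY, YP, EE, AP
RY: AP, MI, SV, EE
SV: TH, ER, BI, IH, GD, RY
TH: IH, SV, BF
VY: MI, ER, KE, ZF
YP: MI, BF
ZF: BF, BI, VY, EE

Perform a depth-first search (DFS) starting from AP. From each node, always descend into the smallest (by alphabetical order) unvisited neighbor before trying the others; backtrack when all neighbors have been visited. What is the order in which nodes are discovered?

Visit AP
AP → MI
MI → EE
EE → GD
GD → BF
BF → TH
TH → IH
IH → KE
KE → ER
ER → BI
BI → SV
SV → RY
BI → ZF
ZF → VY
BF → YP

AP → MI → EE → GD → BF → TH → IH → KE → ER → BI → SV → RY → ZF → VY → YP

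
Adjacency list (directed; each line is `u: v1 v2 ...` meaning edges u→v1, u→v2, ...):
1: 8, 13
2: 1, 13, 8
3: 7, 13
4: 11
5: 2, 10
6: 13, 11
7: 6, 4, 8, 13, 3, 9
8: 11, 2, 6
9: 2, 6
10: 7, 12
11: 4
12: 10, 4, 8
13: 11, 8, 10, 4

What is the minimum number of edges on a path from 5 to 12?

Level 0: 5
Level 1: 2, 10
Level 2: 1, 7, 8, 12, 13
Level 3: 3, 4, 6, 9, 11
12 first appears at level 2.

2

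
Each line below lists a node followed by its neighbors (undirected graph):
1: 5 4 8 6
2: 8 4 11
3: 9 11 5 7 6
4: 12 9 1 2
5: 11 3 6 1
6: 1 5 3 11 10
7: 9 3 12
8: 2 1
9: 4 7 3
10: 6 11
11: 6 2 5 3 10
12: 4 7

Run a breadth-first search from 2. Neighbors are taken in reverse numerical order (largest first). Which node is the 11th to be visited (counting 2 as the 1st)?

Visit 2; enqueue 11, 8, 4 → queue [11, 8, 4]
Visit 11; enqueue 10, 6, 5, 3 → queue [8, 4, 10, 6, 5, 3]
Visit 8; enqueue 1 → queue [4, 10, 6, 5, 3, 1]
Visit 4; enqueue 12, 9 → queue [10, 6, 5, 3, 1, 12, 9]
Visit 10 → queue [6, 5, 3, 1, 12, 9]
Visit 6 → queue [5, 3, 1, 12, 9]
Visit 5 → queue [3, 1, 12, 9]
Visit 3; enqueue 7 → queue [1, 12, 9, 7]
Visit 1 → queue [12, 9, 7]
Visit 12 → queue [9, 7]
Visit 9 → queue [7]
Visit 7 → queue []

Visit order: 2, 11, 8, 4, 10, 6, 5, 3, 1, 12, 9, 7

9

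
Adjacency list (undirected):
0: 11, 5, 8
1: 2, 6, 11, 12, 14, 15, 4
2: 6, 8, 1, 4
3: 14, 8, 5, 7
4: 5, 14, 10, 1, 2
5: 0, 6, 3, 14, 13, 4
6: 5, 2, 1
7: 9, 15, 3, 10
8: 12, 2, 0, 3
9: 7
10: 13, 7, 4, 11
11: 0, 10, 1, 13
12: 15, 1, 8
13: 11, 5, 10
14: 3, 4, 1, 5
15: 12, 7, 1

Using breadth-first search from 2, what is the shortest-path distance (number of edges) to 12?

2

Level 0: 2
Level 1: 1, 4, 6, 8
Level 2: 0, 3, 5, 10, 11, 12, 14, 15
Level 3: 7, 13
Level 4: 9
12 first appears at level 2.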